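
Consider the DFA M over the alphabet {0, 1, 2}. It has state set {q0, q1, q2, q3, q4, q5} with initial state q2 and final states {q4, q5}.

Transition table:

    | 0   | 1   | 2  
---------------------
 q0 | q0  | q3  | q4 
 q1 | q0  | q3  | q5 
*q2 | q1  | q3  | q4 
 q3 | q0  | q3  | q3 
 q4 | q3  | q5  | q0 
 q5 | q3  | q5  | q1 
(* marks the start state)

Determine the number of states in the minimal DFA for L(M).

3

Start with accepting vs non-accepting: {q4,q5} | {q0,q1,q2,q3}.
Split {q0,q1,q2,q3} by δ(·,2) → {q0,q1,q2} and {q3}.
No further refinement is possible. Final partition (3 blocks): {q4,q5} | {q0,q1,q2} | {q3}.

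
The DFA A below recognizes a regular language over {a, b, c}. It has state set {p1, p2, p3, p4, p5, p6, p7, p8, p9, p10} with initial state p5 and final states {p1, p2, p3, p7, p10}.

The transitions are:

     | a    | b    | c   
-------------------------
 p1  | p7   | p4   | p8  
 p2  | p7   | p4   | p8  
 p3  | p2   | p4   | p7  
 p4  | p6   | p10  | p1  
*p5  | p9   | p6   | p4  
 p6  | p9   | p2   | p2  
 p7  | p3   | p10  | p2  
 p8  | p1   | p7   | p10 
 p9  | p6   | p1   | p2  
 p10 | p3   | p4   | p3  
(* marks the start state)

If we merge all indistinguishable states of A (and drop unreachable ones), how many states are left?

8

All states are reachable from the start state.
Initial partition by acceptance: {p1,p2,p3,p7,p10} | {p4,p5,p6,p8,p9}.
On input b, block {p1,p2,p3,p7,p10} splits into {p1,p2,p3,p10} and {p7}.
Refine {p1,p2,p3,p10} on symbol a: members go to different blocks, giving {p1,p2} and {p3,p10}.
Split {p4,p5,p6,p8,p9} by δ(·,a) → {p4,p5,p6,p9} and {p8}.
On input b, block {p4,p5,p6,p9} splits into {p6,p9} and {p4} and {p5}.
Refine {p3,p10} on symbol a: members go to different blocks, giving {p3} and {p10}.
Stable partition: {p1,p2} | {p6,p9} | {p7} | {p3} | {p8} | {p4} | {p5} | {p10} — 8 equivalence classes.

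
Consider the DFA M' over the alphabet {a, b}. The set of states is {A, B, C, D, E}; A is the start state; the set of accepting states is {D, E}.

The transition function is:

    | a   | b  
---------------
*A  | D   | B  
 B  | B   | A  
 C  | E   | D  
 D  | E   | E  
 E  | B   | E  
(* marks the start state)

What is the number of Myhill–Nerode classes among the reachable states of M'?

Reachable states from the start: {A,B,D,E}. Unreachable: {C} — drop them.
Start with accepting vs non-accepting: {D,E} | {A,B}.
Refine {D,E} on symbol a: members go to different blocks, giving {D} and {E}.
On input a, block {A,B} splits into {A} and {B}.
No further refinement is possible. Final partition (4 blocks): {D} | {A} | {E} | {B}.

4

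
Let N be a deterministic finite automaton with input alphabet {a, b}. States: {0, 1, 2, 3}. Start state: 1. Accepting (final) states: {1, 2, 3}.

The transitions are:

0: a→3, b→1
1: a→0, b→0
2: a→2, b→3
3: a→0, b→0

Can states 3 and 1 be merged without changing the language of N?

States {2} cannot be reached from the start state, so discard them.
Start with accepting vs non-accepting: {1,3} | {0}.
The partition is now stable with 2 blocks: {1,3} | {0}.
3 and 1 lie in the same block of the stable partition, so they are equivalent — no string distinguishes them.

Yes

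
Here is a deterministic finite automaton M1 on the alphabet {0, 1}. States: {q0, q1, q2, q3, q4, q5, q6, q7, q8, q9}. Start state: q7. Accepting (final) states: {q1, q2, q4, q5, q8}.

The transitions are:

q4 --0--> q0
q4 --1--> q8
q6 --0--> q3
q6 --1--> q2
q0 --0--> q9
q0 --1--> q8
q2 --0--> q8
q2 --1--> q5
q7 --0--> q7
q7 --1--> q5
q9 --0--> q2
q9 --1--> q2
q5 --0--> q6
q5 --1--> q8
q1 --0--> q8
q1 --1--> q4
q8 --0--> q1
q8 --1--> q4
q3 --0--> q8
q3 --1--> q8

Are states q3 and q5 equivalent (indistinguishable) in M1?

No

All states are reachable from the start state.
Initial partition by acceptance: {q1,q2,q4,q5,q8} | {q0,q3,q6,q7,q9}.
Split {q1,q2,q4,q5,q8} by δ(·,0) → {q1,q2,q8} and {q4,q5}.
Split {q0,q3,q6,q7,q9} by δ(·,0) → {q0,q6,q7} and {q3,q9}.
On input 0, block {q0,q6,q7} splits into {q0,q6} and {q7}.
No further refinement is possible. Final partition (5 blocks): {q1,q2,q8} | {q0,q6} | {q4,q5} | {q3,q9} | {q7}.
q3 and q5 end up in different blocks, so they are distinguishable. For instance, the string 'ε' is accepted from only q5.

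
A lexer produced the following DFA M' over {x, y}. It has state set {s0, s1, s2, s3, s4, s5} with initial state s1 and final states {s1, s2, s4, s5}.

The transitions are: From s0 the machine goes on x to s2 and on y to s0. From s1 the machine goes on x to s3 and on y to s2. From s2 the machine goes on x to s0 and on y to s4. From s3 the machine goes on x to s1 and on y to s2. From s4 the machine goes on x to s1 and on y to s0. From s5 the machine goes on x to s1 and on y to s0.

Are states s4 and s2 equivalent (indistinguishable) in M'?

No

Reachable states from the start: {s0,s1,s2,s3,s4}. Unreachable: {s5} — drop them.
P0 = {s1,s2,s4} | {s0,s3}.
Refine {s1,s2,s4} on symbol x: members go to different blocks, giving {s1,s2} and {s4}.
On input y, block {s1,s2} splits into {s1} and {s2}.
Refine {s0,s3} on symbol x: members go to different blocks, giving {s0} and {s3}.
The partition is now stable with 5 blocks: {s1} | {s0} | {s4} | {s2} | {s3}.
s4 and s2 end up in different blocks, so they are distinguishable. For instance, the string 'x' is accepted from only s4.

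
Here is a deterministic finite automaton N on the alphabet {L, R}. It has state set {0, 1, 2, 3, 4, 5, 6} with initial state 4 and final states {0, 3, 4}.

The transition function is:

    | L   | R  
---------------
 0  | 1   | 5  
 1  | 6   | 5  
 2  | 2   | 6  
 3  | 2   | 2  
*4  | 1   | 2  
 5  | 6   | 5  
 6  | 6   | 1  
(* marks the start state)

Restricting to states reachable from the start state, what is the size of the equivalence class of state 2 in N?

First remove the unreachable states {0,3}; 5 states remain.
Initial partition by acceptance: {4} | {1,2,5,6}.
No further refinement is possible. Final partition (2 blocks): {4} | {1,2,5,6}.
The equivalence class containing 2 is {1,2,5,6}, of size 4.

4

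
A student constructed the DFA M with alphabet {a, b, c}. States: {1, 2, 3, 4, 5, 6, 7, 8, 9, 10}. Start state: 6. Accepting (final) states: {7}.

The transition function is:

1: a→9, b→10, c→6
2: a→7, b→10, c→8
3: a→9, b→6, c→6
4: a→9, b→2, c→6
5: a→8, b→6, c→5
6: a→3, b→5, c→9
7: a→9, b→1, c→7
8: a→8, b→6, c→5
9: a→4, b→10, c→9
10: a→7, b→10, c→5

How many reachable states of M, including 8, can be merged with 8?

Initial partition by acceptance: {7} | {1,2,3,4,5,6,8,9,10}.
Refine {1,2,3,4,5,6,8,9,10} on symbol a: members go to different blocks, giving {1,3,4,5,6,8,9} and {2,10}.
Refine {1,3,4,5,6,8,9} on symbol b: members go to different blocks, giving {3,5,6,8} and {1,4,9}.
Split {3,5,6,8} by δ(·,a) → {5,6,8} and {3}.
Split {5,6,8} by δ(·,a) → {5,8} and {6}.
Refine {1,4,9} on symbol c: members go to different blocks, giving {1,4} and {9}.
No further refinement is possible. Final partition (7 blocks): {7} | {5,8} | {2,10} | {1,4} | {3} | {6} | {9}.
The equivalence class containing 8 is {5,8}, of size 2.

2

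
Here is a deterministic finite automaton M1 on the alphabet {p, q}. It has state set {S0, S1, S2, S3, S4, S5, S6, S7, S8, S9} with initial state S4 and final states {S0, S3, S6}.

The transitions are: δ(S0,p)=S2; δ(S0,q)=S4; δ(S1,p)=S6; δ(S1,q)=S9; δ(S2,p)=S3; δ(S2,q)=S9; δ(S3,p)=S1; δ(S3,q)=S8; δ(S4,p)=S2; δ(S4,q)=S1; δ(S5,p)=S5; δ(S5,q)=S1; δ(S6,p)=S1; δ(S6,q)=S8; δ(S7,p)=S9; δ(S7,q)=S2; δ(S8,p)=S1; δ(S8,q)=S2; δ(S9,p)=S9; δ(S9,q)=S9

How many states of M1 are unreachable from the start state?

No path from S4 leads to S0, S5, S7; the other 7 states are all reachable.

3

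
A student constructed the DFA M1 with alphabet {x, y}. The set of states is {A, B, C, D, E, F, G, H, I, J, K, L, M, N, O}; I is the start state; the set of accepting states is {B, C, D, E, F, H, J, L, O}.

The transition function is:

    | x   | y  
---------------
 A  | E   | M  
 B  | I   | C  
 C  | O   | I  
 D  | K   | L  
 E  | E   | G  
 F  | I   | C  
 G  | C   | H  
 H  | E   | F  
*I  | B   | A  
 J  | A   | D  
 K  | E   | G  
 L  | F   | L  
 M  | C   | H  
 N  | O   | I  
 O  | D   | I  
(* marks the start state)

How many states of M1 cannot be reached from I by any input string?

No path from I leads to J, N; the other 13 states are all reachable.

2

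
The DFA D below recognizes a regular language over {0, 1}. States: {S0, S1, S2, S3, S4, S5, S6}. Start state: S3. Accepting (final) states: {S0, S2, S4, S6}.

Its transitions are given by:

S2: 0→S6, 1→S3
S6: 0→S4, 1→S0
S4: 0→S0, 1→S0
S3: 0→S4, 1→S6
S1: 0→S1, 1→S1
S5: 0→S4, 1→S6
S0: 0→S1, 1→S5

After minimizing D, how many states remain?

States {S2} cannot be reached from the start state, so discard them.
P0 = {S0,S4,S6} | {S1,S3,S5}.
Refine {S0,S4,S6} on symbol 0: members go to different blocks, giving {S4,S6} and {S0}.
Split {S4,S6} by δ(·,0) → {S4} and {S6}.
On input 0, block {S1,S3,S5} splits into {S3,S5} and {S1}.
The partition is now stable with 5 blocks: {S4} | {S3,S5} | {S0} | {S6} | {S1}.

5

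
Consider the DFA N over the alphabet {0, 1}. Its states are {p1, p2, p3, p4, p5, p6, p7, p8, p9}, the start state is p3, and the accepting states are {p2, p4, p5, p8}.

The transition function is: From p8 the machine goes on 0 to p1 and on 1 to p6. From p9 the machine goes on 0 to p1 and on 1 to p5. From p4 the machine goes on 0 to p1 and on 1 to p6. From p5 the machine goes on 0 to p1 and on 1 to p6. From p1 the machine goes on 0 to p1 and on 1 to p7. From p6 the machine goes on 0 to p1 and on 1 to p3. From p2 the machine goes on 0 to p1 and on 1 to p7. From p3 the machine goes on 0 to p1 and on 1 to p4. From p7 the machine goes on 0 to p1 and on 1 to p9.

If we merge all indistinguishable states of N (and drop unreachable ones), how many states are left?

First remove the unreachable states {p2,p8}; 7 states remain.
Initial partition by acceptance: {p4,p5} | {p1,p3,p6,p7,p9}.
On input 1, block {p1,p3,p6,p7,p9} splits into {p1,p6,p7} and {p3,p9}.
Split {p1,p6,p7} by δ(·,1) → {p6,p7} and {p1}.
The partition is now stable with 4 blocks: {p4,p5} | {p6,p7} | {p3,p9} | {p1}.

4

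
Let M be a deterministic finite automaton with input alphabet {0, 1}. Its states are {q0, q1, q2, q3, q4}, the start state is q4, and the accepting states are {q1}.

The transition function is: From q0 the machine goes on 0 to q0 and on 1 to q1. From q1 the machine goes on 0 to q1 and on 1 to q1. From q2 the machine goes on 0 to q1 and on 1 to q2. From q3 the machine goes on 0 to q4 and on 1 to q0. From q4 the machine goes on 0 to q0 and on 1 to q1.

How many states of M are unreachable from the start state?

Starting at q4 and following transitions, the reachable set is {q0, q1, q4}. That leaves q2, q3 unreachable — 2 in total.

2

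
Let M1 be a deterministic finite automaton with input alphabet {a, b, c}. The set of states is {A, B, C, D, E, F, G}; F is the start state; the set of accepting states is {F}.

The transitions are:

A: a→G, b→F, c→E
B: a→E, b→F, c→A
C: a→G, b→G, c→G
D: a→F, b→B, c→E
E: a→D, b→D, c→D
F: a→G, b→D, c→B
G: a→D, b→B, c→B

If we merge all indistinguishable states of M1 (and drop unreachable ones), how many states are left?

Reachable states from the start: {A,B,D,E,F,G}. Unreachable: {C} — drop them.
P0 = {F} | {A,B,D,E,G}.
Refine {A,B,D,E,G} on symbol a: members go to different blocks, giving {A,B,E,G} and {D}.
On input a, block {A,B,E,G} splits into {A,B} and {E,G}.
Split {A,B} by δ(·,c) → {A} and {B}.
Split {E,G} by δ(·,b) → {E} and {G}.
The partition is now stable with 6 blocks: {F} | {A} | {D} | {E} | {B} | {G}.

6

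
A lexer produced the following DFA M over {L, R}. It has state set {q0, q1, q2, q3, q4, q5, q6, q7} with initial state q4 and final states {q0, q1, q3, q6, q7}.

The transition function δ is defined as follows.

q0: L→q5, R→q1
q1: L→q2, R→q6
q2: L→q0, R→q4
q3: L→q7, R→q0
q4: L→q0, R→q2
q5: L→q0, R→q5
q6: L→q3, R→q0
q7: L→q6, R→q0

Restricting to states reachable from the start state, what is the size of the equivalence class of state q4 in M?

3

Every state is reachable, so we keep all 8.
Start with accepting vs non-accepting: {q0,q1,q3,q6,q7} | {q2,q4,q5}.
On input L, block {q0,q1,q3,q6,q7} splits into {q3,q6,q7} and {q0,q1}.
Refine {q0,q1} on symbol R: members go to different blocks, giving {q0} and {q1}.
Stable partition: {q3,q6,q7} | {q2,q4,q5} | {q0} | {q1} — 4 equivalence classes.
State q4 belongs to the block {q2,q4,q5}, which has 3 states.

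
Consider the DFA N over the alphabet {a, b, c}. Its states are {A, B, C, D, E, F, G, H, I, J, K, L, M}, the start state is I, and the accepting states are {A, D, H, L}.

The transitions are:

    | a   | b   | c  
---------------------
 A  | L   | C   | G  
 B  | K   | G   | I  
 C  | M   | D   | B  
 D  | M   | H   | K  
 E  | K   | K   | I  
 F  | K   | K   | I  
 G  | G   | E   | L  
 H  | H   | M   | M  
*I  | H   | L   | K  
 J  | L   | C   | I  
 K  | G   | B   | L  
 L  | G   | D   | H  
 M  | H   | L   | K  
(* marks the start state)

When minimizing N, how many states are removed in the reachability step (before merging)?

4

Starting at I and following transitions, the reachable set is {B, D, E, G, H, I, K, L, M}. That leaves A, C, F, J unreachable — 4 in total.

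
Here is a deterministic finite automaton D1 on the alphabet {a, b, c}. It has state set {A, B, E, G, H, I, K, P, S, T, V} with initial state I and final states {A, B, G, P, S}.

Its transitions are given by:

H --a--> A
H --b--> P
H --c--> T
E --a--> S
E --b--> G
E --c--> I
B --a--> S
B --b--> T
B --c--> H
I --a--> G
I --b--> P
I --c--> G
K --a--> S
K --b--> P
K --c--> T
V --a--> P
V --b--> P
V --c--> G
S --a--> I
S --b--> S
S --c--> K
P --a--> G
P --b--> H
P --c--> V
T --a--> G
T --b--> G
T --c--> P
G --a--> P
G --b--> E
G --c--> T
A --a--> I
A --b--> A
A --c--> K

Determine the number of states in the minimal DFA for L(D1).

4

States {B} cannot be reached from the start state, so discard them.
P0 = {A,G,P,S} | {E,H,I,K,T,V}.
On input a, block {A,G,P,S} splits into {G,P} and {A,S}.
Split {E,H,I,K,T,V} by δ(·,a) → {I,T,V} and {E,H,K}.
Stable partition: {G,P} | {I,T,V} | {A,S} | {E,H,K} — 4 equivalence classes.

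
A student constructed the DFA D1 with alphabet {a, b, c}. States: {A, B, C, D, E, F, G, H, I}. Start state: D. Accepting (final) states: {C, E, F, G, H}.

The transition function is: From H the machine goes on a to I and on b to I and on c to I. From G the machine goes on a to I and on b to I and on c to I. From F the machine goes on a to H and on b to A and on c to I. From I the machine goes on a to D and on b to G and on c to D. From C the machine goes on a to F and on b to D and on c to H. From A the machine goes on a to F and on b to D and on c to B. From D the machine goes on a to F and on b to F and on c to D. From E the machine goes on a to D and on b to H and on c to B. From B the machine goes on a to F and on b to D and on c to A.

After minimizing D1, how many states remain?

First remove the unreachable states {C,E}; 7 states remain.
P0 = {F,G,H} | {A,B,D,I}.
Split {F,G,H} by δ(·,a) → {G,H} and {F}.
Refine {A,B,D,I} on symbol a: members go to different blocks, giving {A,B,D} and {I}.
Refine {A,B,D} on symbol b: members go to different blocks, giving {A,B} and {D}.
Stable partition: {G,H} | {A,B} | {F} | {I} | {D} — 5 equivalence classes.

5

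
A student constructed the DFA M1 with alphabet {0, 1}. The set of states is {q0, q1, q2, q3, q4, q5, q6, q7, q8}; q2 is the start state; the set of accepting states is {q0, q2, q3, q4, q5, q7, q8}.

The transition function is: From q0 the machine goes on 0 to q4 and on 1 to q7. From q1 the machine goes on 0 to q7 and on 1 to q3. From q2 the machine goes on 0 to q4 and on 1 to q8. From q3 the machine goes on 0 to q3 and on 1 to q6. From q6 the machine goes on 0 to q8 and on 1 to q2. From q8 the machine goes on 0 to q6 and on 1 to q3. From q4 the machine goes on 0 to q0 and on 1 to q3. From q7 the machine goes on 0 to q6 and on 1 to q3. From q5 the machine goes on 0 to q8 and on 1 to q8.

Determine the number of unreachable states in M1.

2

No path from q2 leads to q1, q5; the other 7 states are all reachable.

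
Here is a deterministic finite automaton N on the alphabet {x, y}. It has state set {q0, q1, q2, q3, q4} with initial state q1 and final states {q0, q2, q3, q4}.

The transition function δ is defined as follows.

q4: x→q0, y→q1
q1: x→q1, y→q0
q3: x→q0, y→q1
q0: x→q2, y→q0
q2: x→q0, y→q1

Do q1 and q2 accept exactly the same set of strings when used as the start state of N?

No

States {q3,q4} cannot be reached from the start state, so discard them.
Start with accepting vs non-accepting: {q0,q2} | {q1}.
Refine {q0,q2} on symbol y: members go to different blocks, giving {q0} and {q2}.
No further refinement is possible. Final partition (3 blocks): {q0} | {q1} | {q2}.
q1 and q2 end up in different blocks, so they are distinguishable. For instance, the string 'ε' is accepted from only q2.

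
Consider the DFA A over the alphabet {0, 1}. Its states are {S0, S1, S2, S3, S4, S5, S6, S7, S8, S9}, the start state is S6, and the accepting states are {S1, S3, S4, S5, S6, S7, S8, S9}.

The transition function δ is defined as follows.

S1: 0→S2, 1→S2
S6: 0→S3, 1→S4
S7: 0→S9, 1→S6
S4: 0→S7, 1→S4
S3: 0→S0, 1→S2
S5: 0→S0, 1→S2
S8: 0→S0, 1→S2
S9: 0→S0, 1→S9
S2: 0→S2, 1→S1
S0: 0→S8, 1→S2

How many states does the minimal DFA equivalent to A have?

First remove the unreachable states {S5}; 9 states remain.
P0 = {S1,S3,S4,S6,S7,S8,S9} | {S0,S2}.
Refine {S1,S3,S4,S6,S7,S8,S9} on symbol 0: members go to different blocks, giving {S1,S3,S8,S9} and {S4,S6,S7}.
Split {S1,S3,S8,S9} by δ(·,1) → {S1,S3,S8} and {S9}.
Refine {S0,S2} on symbol 0: members go to different blocks, giving {S0} and {S2}.
Split {S1,S3,S8} by δ(·,0) → {S3,S8} and {S1}.
Refine {S4,S6,S7} on symbol 0: members go to different blocks, giving {S4} and {S6} and {S7}.
The partition is now stable with 8 blocks: {S3,S8} | {S0} | {S4} | {S9} | {S2} | {S1} | {S6} | {S7}.

8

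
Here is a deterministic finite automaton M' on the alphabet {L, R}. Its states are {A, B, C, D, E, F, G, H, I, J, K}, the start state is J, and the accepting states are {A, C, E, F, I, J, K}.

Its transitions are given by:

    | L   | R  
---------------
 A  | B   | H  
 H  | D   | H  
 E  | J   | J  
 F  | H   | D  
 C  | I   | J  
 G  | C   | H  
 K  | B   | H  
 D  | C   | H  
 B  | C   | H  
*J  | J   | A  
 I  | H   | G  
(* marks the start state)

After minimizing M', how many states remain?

6

States {E,F,K} cannot be reached from the start state, so discard them.
Initial partition by acceptance: {A,C,I,J} | {B,D,G,H}.
Split {A,C,I,J} by δ(·,L) → {A,I} and {C,J}.
On input L, block {B,D,G,H} splits into {B,D,G} and {H}.
On input L, block {A,I} splits into {A} and {I}.
Split {C,J} by δ(·,L) → {C} and {J}.
The partition is now stable with 6 blocks: {A} | {B,D,G} | {C} | {H} | {I} | {J}.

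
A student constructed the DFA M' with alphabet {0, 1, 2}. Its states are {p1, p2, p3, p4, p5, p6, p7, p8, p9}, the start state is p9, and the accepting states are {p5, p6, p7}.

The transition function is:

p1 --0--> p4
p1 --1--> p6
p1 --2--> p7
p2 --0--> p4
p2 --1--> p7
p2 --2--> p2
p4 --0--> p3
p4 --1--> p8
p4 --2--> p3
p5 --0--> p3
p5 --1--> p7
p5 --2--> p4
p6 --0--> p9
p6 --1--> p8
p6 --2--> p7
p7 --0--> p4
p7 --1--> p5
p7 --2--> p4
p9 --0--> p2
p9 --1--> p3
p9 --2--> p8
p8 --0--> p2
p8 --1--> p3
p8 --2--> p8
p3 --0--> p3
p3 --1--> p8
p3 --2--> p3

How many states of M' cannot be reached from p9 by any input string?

2

Starting at p9 and following transitions, the reachable set is {p2, p3, p4, p5, p7, p8, p9}. That leaves p1, p6 unreachable — 2 in total.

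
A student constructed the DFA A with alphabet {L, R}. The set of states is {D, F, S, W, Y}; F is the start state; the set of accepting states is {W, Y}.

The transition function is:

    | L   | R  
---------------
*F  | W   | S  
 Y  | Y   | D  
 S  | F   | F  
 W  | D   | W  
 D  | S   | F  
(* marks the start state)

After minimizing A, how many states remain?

4

Reachable states from the start: {D,F,S,W}. Unreachable: {Y} — drop them.
Initial partition by acceptance: {W} | {D,F,S}.
Refine {D,F,S} on symbol L: members go to different blocks, giving {D,S} and {F}.
On input L, block {D,S} splits into {S} and {D}.
The partition is now stable with 4 blocks: {W} | {S} | {F} | {D}.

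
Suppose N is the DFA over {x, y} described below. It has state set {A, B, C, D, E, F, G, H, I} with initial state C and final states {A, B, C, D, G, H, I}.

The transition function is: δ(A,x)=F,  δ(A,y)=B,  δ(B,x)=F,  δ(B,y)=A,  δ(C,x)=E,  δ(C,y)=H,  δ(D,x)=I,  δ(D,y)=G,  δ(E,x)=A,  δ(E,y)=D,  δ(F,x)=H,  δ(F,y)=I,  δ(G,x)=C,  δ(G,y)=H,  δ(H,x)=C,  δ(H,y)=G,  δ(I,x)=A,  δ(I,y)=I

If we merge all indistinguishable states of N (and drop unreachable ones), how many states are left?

All states are reachable from the start state.
P0 = {A,B,C,D,G,H,I} | {E,F}.
On input x, block {A,B,C,D,G,H,I} splits into {D,G,H,I} and {A,B,C}.
On input x, block {D,G,H,I} splits into {G,H,I} and {D}.
Refine {E,F} on symbol x: members go to different blocks, giving {E} and {F}.
On input x, block {A,B,C} splits into {A,B} and {C}.
Refine {G,H,I} on symbol x: members go to different blocks, giving {G,H} and {I}.
Stable partition: {G,H} | {E} | {A,B} | {D} | {F} | {C} | {I} — 7 equivalence classes.

7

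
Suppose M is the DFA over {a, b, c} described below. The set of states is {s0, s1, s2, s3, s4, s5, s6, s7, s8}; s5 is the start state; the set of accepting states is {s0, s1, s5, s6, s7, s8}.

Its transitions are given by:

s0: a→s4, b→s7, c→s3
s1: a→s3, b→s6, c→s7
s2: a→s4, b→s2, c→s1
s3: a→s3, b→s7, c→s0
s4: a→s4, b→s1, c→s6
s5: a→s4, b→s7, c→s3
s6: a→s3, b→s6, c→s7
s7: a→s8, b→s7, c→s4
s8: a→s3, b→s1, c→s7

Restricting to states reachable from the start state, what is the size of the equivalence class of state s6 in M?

First remove the unreachable states {s2}; 8 states remain.
Start with accepting vs non-accepting: {s0,s1,s5,s6,s7,s8} | {s3,s4}.
On input a, block {s0,s1,s5,s6,s7,s8} splits into {s0,s1,s5,s6,s8} and {s7}.
On input b, block {s0,s1,s5,s6,s8} splits into {s1,s6,s8} and {s0,s5}.
On input b, block {s3,s4} splits into {s3} and {s4}.
No further refinement is possible. Final partition (5 blocks): {s1,s6,s8} | {s3} | {s7} | {s0,s5} | {s4}.
State s6 belongs to the block {s1,s6,s8}, which has 3 states.

3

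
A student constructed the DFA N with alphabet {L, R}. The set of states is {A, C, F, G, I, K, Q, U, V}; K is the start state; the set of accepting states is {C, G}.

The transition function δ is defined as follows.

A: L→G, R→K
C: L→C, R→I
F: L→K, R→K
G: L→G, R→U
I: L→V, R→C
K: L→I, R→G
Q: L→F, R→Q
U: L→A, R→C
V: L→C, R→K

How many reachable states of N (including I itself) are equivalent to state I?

2

Reachable states from the start: {A,C,G,I,K,U,V}. Unreachable: {F,Q} — drop them.
P0 = {C,G} | {A,I,K,U,V}.
On input L, block {A,I,K,U,V} splits into {I,K,U} and {A,V}.
Refine {I,K,U} on symbol L: members go to different blocks, giving {I,U} and {K}.
No further refinement is possible. Final partition (4 blocks): {C,G} | {I,U} | {A,V} | {K}.
The equivalence class containing I is {I,U}, of size 2.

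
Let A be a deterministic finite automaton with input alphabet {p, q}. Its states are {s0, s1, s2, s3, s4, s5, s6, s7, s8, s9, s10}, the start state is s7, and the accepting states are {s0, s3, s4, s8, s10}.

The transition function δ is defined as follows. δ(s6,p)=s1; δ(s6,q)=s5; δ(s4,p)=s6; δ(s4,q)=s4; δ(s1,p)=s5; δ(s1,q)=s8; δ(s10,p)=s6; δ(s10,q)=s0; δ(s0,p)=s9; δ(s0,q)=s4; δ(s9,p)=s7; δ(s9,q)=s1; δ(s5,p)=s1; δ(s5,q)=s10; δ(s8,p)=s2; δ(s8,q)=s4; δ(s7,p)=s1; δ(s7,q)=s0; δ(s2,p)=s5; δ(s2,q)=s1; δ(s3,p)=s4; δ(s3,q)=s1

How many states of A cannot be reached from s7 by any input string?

Starting at s7 and following transitions, the reachable set is {s0, s1, s2, s4, s5, s6, s7, s8, s9, s10}. That leaves s3 unreachable — 1 in total.

1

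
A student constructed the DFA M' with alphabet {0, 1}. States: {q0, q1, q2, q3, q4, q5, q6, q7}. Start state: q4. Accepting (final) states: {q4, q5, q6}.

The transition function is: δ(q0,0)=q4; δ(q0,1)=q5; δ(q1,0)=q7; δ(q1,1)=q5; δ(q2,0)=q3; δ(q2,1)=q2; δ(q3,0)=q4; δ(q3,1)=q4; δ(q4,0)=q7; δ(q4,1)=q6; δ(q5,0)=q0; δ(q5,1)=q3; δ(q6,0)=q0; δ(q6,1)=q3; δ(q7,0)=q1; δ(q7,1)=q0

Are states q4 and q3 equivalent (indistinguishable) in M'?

No

First remove the unreachable states {q2}; 7 states remain.
Initial partition by acceptance: {q4,q5,q6} | {q0,q1,q3,q7}.
Refine {q4,q5,q6} on symbol 1: members go to different blocks, giving {q5,q6} and {q4}.
On input 0, block {q0,q1,q3,q7} splits into {q0,q3} and {q1,q7}.
Refine {q0,q3} on symbol 1: members go to different blocks, giving {q0} and {q3}.
Refine {q1,q7} on symbol 1: members go to different blocks, giving {q1} and {q7}.
Stable partition: {q5,q6} | {q0} | {q4} | {q1} | {q3} | {q7} — 6 equivalence classes.
q4 and q3 end up in different blocks, so they are distinguishable. For instance, the string 'ε' is accepted from only q4.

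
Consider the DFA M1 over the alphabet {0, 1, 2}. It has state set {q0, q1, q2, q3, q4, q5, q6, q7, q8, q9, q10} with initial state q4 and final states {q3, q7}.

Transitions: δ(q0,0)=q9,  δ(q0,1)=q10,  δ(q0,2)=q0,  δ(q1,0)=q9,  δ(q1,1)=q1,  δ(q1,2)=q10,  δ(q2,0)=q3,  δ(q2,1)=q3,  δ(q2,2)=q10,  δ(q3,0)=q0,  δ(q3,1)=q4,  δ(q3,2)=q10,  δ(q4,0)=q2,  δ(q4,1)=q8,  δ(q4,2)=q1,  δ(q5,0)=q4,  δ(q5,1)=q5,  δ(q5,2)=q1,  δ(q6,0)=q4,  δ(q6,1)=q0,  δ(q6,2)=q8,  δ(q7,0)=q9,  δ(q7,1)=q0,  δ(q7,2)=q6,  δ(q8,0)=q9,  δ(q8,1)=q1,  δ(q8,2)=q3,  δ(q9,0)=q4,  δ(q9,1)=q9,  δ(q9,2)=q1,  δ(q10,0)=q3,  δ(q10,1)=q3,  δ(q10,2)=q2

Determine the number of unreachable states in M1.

3

Starting at q4 and following transitions, the reachable set is {q0, q1, q2, q3, q4, q8, q9, q10}. That leaves q5, q6, q7 unreachable — 3 in total.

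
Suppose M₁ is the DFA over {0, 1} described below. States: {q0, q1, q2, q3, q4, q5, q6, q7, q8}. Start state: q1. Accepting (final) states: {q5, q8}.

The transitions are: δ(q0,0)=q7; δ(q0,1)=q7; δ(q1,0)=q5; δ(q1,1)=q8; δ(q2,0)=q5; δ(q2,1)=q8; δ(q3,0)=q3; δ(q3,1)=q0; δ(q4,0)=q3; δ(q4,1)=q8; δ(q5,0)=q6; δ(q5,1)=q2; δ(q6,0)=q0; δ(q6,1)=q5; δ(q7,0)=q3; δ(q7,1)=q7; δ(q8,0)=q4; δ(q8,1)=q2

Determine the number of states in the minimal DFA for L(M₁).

4

Start with accepting vs non-accepting: {q5,q8} | {q0,q1,q2,q3,q4,q6,q7}.
On input 0, block {q0,q1,q2,q3,q4,q6,q7} splits into {q0,q3,q4,q6,q7} and {q1,q2}.
Refine {q0,q3,q4,q6,q7} on symbol 1: members go to different blocks, giving {q0,q3,q7} and {q4,q6}.
Stable partition: {q5,q8} | {q0,q3,q7} | {q1,q2} | {q4,q6} — 4 equivalence classes.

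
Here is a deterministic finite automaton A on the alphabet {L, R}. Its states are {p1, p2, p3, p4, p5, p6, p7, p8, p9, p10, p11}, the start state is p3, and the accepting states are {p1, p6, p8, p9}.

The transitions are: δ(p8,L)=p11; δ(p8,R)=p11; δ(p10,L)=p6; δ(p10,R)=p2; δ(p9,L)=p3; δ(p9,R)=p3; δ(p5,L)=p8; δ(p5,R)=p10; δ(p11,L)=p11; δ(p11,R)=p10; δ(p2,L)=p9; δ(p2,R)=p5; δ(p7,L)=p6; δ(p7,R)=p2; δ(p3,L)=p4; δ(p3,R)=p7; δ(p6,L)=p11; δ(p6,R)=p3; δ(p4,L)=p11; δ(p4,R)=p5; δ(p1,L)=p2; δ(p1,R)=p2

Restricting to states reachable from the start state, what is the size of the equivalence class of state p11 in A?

3

Reachable states from the start: {p2,p3,p4,p5,p6,p7,p8,p9,p10,p11}. Unreachable: {p1} — drop them.
P0 = {p6,p8,p9} | {p2,p3,p4,p5,p7,p10,p11}.
On input L, block {p2,p3,p4,p5,p7,p10,p11} splits into {p2,p5,p7,p10} and {p3,p4,p11}.
Stable partition: {p6,p8,p9} | {p2,p5,p7,p10} | {p3,p4,p11} — 3 equivalence classes.
The equivalence class containing p11 is {p3,p4,p11}, of size 3.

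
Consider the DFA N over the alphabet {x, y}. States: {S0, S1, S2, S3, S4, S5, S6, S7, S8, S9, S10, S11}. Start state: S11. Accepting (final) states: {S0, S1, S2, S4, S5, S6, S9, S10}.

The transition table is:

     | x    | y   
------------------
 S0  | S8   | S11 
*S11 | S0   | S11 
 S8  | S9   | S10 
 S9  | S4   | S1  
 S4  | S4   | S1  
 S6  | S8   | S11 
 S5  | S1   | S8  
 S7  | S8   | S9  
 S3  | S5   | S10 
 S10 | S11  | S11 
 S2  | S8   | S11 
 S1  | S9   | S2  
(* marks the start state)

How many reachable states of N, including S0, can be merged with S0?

First remove the unreachable states {S3,S5,S6,S7}; 8 states remain.
Initial partition by acceptance: {S0,S1,S2,S4,S9,S10} | {S8,S11}.
Split {S0,S1,S2,S4,S9,S10} by δ(·,x) → {S0,S2,S10} and {S1,S4,S9}.
Split {S8,S11} by δ(·,x) → {S8} and {S11}.
Refine {S0,S2,S10} on symbol x: members go to different blocks, giving {S0,S2} and {S10}.
Split {S1,S4,S9} by δ(·,y) → {S4,S9} and {S1}.
Stable partition: {S0,S2} | {S8} | {S4,S9} | {S11} | {S10} | {S1} — 6 equivalence classes.
The equivalence class containing S0 is {S0,S2}, of size 2.

2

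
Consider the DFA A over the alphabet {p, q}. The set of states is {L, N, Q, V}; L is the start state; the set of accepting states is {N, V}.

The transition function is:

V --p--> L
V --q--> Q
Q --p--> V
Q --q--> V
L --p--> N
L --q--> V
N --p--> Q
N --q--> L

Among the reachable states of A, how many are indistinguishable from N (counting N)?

2

Start with accepting vs non-accepting: {N,V} | {L,Q}.
Stable partition: {N,V} | {L,Q} — 2 equivalence classes.
The equivalence class containing N is {N,V}, of size 2.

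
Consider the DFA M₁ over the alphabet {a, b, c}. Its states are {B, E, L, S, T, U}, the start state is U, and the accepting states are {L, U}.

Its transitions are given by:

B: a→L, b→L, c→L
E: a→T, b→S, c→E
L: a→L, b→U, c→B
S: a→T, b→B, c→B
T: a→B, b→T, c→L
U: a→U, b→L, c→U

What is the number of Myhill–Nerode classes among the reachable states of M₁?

3

Reachable states from the start: {B,L,U}. Unreachable: {E,S,T} — drop them.
P0 = {L,U} | {B}.
Refine {L,U} on symbol c: members go to different blocks, giving {U} and {L}.
Stable partition: {U} | {B} | {L} — 3 equivalence classes.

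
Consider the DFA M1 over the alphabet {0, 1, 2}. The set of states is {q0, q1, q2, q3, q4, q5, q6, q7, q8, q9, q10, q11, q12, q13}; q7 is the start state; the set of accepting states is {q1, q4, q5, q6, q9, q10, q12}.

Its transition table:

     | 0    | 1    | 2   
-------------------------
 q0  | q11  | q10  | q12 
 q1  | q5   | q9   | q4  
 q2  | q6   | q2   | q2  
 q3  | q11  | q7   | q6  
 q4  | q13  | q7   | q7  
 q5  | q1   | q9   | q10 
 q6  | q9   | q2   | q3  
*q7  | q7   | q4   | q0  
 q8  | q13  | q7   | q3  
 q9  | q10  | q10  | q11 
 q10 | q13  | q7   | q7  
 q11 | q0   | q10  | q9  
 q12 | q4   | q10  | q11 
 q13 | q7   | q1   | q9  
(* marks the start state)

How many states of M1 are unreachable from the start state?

4

Starting at q7 and following transitions, the reachable set is {q0, q1, q4, q5, q7, q9, q10, q11, q12, q13}. That leaves q2, q3, q6, q8 unreachable — 4 in total.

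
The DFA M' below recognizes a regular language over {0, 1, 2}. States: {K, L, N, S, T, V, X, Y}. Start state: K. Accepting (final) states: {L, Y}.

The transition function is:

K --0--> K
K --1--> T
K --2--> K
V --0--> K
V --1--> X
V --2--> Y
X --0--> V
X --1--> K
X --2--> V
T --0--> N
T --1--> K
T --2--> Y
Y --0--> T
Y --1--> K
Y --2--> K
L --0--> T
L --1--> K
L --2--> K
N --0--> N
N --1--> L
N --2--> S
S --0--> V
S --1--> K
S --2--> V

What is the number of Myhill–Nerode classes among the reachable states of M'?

6

Start with accepting vs non-accepting: {L,Y} | {K,N,S,T,V,X}.
On input 1, block {K,N,S,T,V,X} splits into {K,S,T,V,X} and {N}.
Split {K,S,T,V,X} by δ(·,0) → {K,S,V,X} and {T}.
Split {K,S,V,X} by δ(·,1) → {S,V,X} and {K}.
Refine {S,V,X} on symbol 0: members go to different blocks, giving {S,X} and {V}.
The partition is now stable with 6 blocks: {L,Y} | {S,X} | {N} | {T} | {K} | {V}.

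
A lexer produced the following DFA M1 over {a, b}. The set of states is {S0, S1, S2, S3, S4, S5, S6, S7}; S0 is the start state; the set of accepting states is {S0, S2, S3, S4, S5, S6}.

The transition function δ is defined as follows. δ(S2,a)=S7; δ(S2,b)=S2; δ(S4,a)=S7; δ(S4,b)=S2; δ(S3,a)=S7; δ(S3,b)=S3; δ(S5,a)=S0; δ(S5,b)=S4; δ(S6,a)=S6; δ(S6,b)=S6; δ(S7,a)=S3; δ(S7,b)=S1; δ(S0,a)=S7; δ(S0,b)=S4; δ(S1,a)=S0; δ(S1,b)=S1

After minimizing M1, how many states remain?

2

First remove the unreachable states {S5,S6}; 6 states remain.
P0 = {S0,S2,S3,S4} | {S1,S7}.
No further refinement is possible. Final partition (2 blocks): {S0,S2,S3,S4} | {S1,S7}.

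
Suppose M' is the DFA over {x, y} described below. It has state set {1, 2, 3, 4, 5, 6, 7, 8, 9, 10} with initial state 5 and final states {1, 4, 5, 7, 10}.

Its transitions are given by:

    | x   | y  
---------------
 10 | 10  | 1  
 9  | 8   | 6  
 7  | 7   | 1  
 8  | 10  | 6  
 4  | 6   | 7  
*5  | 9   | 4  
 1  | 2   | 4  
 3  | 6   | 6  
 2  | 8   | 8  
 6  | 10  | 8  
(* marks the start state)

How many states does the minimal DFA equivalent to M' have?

First remove the unreachable states {3}; 9 states remain.
P0 = {1,4,5,7,10} | {2,6,8,9}.
On input x, block {1,4,5,7,10} splits into {1,4,5} and {7,10}.
Refine {1,4,5} on symbol y: members go to different blocks, giving {1,5} and {4}.
Split {2,6,8,9} by δ(·,x) → {2,9} and {6,8}.
Stable partition: {1,5} | {2,9} | {7,10} | {4} | {6,8} — 5 equivalence classes.

5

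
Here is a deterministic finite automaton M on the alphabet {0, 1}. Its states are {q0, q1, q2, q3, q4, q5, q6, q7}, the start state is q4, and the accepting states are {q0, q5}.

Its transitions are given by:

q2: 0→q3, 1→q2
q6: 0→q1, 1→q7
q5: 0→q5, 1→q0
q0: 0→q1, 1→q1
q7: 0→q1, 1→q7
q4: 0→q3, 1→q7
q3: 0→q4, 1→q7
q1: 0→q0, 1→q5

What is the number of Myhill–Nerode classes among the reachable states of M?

Reachable states from the start: {q0,q1,q3,q4,q5,q7}. Unreachable: {q2,q6} — drop them.
Initial partition by acceptance: {q0,q5} | {q1,q3,q4,q7}.
On input 0, block {q0,q5} splits into {q0} and {q5}.
On input 0, block {q1,q3,q4,q7} splits into {q3,q4,q7} and {q1}.
On input 0, block {q3,q4,q7} splits into {q3,q4} and {q7}.
The partition is now stable with 5 blocks: {q0} | {q3,q4} | {q5} | {q1} | {q7}.

5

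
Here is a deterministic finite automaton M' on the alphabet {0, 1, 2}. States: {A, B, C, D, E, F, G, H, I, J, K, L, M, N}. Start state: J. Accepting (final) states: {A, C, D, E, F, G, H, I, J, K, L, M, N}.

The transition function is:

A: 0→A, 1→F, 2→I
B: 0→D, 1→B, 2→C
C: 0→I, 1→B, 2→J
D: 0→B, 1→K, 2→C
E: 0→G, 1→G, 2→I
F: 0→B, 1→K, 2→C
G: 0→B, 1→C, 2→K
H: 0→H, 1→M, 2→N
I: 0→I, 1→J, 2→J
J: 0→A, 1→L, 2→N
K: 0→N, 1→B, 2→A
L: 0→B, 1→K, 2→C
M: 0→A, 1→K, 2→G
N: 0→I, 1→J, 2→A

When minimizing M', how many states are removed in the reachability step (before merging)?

4

Starting at J and following transitions, the reachable set is {A, B, C, D, F, I, J, K, L, N}. That leaves E, G, H, M unreachable — 4 in total.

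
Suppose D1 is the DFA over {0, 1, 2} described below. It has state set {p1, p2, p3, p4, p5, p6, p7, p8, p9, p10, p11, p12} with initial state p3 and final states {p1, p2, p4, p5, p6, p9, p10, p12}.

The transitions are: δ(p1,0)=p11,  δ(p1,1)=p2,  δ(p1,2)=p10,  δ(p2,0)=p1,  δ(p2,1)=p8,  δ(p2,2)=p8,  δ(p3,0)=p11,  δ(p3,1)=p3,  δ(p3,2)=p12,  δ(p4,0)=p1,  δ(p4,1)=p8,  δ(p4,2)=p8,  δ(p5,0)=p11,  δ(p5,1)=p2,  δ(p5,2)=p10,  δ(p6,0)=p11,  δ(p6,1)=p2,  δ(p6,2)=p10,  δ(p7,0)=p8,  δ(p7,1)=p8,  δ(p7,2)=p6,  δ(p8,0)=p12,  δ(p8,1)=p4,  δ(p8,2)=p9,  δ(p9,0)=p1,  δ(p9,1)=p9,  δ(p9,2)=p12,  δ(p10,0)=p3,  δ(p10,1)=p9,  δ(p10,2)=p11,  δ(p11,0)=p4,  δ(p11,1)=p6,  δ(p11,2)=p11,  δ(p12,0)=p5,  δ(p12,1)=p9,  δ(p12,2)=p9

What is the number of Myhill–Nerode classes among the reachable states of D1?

Reachable states from the start: {p1,p2,p3,p4,p5,p6,p8,p9,p10,p11,p12}. Unreachable: {p7} — drop them.
Initial partition by acceptance: {p1,p2,p4,p5,p6,p9,p10,p12} | {p3,p8,p11}.
On input 0, block {p1,p2,p4,p5,p6,p9,p10,p12} splits into {p1,p5,p6,p10} and {p2,p4,p9,p12}.
Refine {p1,p5,p6,p10} on symbol 2: members go to different blocks, giving {p1,p5,p6} and {p10}.
On input 0, block {p3,p8,p11} splits into {p8,p11} and {p3}.
On input 1, block {p8,p11} splits into {p8} and {p11}.
Split {p2,p4,p9,p12} by δ(·,1) → {p2,p4} and {p9,p12}.
No further refinement is possible. Final partition (7 blocks): {p1,p5,p6} | {p8} | {p2,p4} | {p10} | {p3} | {p11} | {p9,p12}.

7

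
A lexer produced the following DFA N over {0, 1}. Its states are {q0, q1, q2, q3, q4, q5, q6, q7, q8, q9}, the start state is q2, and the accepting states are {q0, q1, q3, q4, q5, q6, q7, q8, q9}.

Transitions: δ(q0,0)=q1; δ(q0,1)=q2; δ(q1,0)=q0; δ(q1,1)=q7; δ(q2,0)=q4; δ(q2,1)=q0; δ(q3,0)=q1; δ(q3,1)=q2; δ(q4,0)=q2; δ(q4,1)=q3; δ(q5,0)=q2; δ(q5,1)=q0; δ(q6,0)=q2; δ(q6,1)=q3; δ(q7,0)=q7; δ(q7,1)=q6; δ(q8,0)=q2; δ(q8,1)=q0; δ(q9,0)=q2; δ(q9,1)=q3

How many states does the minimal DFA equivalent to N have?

5

Reachable states from the start: {q0,q1,q2,q3,q4,q6,q7}. Unreachable: {q5,q8,q9} — drop them.
Initial partition by acceptance: {q0,q1,q3,q4,q6,q7} | {q2}.
Split {q0,q1,q3,q4,q6,q7} by δ(·,0) → {q0,q1,q3,q7} and {q4,q6}.
Split {q0,q1,q3,q7} by δ(·,1) → {q0,q3} and {q1} and {q7}.
The partition is now stable with 5 blocks: {q0,q3} | {q2} | {q4,q6} | {q1} | {q7}.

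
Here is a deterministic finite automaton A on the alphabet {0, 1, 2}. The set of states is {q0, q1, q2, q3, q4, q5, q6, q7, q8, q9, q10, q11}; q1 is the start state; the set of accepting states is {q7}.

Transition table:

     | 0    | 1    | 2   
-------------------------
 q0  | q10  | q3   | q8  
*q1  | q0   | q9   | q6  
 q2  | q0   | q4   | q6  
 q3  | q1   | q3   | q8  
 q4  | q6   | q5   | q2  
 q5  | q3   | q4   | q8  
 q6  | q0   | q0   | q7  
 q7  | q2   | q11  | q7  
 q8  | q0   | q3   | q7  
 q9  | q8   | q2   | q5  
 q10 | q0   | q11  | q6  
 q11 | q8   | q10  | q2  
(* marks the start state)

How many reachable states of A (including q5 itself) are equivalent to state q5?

4

P0 = {q7} | {q0,q1,q2,q3,q4,q5,q6,q8,q9,q10,q11}.
On input 2, block {q0,q1,q2,q3,q4,q5,q6,q8,q9,q10,q11} splits into {q0,q1,q2,q3,q4,q5,q9,q10,q11} and {q6,q8}.
Split {q0,q1,q2,q3,q4,q5,q9,q10,q11} by δ(·,0) → {q0,q1,q2,q3,q5,q10} and {q4,q9,q11}.
Split {q0,q1,q2,q3,q5,q10} by δ(·,1) → {q1,q2,q5,q10} and {q0,q3}.
No further refinement is possible. Final partition (5 blocks): {q7} | {q1,q2,q5,q10} | {q6,q8} | {q4,q9,q11} | {q0,q3}.
State q5 belongs to the block {q1,q2,q5,q10}, which has 4 states.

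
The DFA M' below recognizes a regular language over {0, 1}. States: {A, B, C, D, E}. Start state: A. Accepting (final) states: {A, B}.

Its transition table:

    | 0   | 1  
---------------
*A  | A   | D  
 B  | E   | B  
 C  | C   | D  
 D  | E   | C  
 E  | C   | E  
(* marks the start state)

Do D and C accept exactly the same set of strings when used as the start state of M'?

States {B} cannot be reached from the start state, so discard them.
P0 = {A} | {C,D,E}.
Stable partition: {A} | {C,D,E} — 2 equivalence classes.
D and C lie in the same block of the stable partition, so they are equivalent — no string distinguishes them.

Yes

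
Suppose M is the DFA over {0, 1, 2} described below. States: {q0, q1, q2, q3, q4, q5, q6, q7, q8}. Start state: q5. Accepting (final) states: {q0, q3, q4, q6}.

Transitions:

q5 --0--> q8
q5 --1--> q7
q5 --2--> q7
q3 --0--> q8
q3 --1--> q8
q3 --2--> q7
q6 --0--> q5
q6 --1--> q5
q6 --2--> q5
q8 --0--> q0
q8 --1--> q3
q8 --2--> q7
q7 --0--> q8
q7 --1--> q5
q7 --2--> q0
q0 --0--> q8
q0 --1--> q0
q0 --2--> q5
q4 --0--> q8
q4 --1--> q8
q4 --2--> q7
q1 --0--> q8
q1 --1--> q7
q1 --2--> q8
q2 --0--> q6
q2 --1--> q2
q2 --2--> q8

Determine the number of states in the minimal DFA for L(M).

First remove the unreachable states {q1,q2,q4,q6}; 5 states remain.
Start with accepting vs non-accepting: {q0,q3} | {q5,q7,q8}.
Split {q0,q3} by δ(·,1) → {q0} and {q3}.
Split {q5,q7,q8} by δ(·,0) → {q5,q7} and {q8}.
On input 2, block {q5,q7} splits into {q5} and {q7}.
No further refinement is possible. Final partition (5 blocks): {q0} | {q5} | {q3} | {q8} | {q7}.

5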